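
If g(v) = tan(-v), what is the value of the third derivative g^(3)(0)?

-2

The coefficient of v^3 in the expansion is -1/3, so g′′′(0) = 3! * (-1/3) = -2.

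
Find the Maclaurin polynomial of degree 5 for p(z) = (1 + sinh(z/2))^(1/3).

1861*z^5/933120 - 19*z^4/3888 + 19*z^3/1296 - z^2/36 + z/6 + 1

Plug the Maclaurin series of the inner function into that of the outer and collect terms.
p(0) = 1
p′(0) = 1/6
p′′(0) = -1/18
p′′′(0) = 19/216
p^(4)(0) = -19/162
p^(5)(0) = 1861/7776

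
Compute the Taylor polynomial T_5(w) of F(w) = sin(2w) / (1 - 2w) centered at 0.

404*w^5/15 + 40*w^4/3 + 20*w^3/3 + 4*w^2 + 2*w

Take the Cauchy product of the two expansions.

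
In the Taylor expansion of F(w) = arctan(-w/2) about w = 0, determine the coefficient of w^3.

F(0) = 0
F′(0) = -1/2
F′′(0) = 0
F′′′(0) = 1/4

1/24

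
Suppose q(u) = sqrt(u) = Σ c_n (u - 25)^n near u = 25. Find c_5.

[(u - 25)^0] = 5;  [(u - 25)^1] = 1/10;  [(u - 25)^2] = -1/1000;  [(u - 25)^3] = 1/50000;  [(u - 25)^4] = -1/2000000;  [(u - 25)^5] = 7/500000000.
So c_5 = q^(5)(25)/5! = 7/500000000.

7/500000000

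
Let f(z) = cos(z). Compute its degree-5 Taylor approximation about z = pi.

-(z - pi)^4/24 + (z - pi)^2/2 - 1

Compute the successive derivatives at the expansion point and divide by k!.
[(z - pi)^0] = -1;  [(z - pi)^1] = 0;  [(z - pi)^2] = 1/2;  [(z - pi)^3] = 0;  [(z - pi)^4] = -1/24;  [(z - pi)^5] = 0.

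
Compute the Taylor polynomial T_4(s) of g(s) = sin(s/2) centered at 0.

Apply the Taylor formula c_k = f^(k)(a)/k!.

-s^3/48 + s/2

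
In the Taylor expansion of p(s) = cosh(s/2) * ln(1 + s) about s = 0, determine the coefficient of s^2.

-1/2

Take the Cauchy product of the two expansions.
p(0) = 0
p′(0) = 1
p′′(0) = -1
Then c_k = p^(k)(0)/k! gives each Taylor coefficient.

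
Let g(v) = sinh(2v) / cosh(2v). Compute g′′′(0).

Invert the denominator's series and multiply.
From the series, [v^3] g = -8/3; multiply by 3! = 6 to get -16.

-16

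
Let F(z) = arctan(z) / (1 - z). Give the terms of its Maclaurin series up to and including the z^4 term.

Multiply the numerator's expansion by the denominator's geometric series.
F(0) = 0
F′(0) = 1
F′′(0) = 2
F′′′(0) = 4
F^(4)(0) = 16

2*z^4/3 + 2*z^3/3 + z^2 + z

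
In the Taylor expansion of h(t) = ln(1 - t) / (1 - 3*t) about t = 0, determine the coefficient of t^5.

Multiply the numerator's expansion by the denominator's geometric series.
[t^0] = 0;  [t^1] = -1;  [t^2] = -7/2;  [t^3] = -65/6;  [t^4] = -131/4;  [t^5] = -1969/20.

-1969/20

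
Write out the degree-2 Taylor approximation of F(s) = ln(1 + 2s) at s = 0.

F(0) = 0
F′(0) = 2
F′′(0) = -4

-2*s^2 + 2*s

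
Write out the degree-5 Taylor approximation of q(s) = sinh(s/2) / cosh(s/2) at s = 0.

s^5/240 - s^3/24 + s/2

Divide the numerator series by the denominator series (power-series long division).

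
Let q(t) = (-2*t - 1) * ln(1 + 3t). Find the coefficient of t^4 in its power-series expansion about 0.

Distribute the polynomial across the series and collect like powers.
q(0) = 0
q′(0) = -3
q′′(0) = -3
q′′′(0) = 0
q^(4)(0) = 54
So c_4 = q^(4)(0)/4! = 9/4.

9/4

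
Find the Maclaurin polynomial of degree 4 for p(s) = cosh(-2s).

2*s^4/3 + 2*s^2 + 1

Use the known series and substitute for the argument.
p(0) = 1
p′(0) = 0
p′′(0) = 4
p′′′(0) = 0
p^(4)(0) = 16
The Taylor polynomial is Σ p^(k)(0)/k! · s^k.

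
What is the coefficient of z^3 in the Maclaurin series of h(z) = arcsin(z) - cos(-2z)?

1/6

Combine the two series term by term.
h(0) = -1
h′(0) = 1
h′′(0) = 4
h′′′(0) = 1
Then c_k = h^(k)(0)/k! gives each Taylor coefficient.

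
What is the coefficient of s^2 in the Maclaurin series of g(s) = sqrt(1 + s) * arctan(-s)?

Multiply the two series term by term and collect like powers.
g(0) = 0
g′(0) = -1
g′′(0) = -1

-1/2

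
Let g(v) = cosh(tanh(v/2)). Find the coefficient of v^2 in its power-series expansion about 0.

Let u equal the inner series; expand the outer function in u and truncate.
g(0) = 1
g′(0) = 0
g′′(0) = 1/4
So c_2 = g′′(0)/2! = 1/8.

1/8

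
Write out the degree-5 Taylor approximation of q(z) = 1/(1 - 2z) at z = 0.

32*z^5 + 16*z^4 + 8*z^3 + 4*z^2 + 2*z + 1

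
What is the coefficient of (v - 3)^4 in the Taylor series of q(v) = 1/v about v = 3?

[(v - 3)^0] = 1/3;  [(v - 3)^1] = -1/9;  [(v - 3)^2] = 1/27;  [(v - 3)^3] = -1/81;  [(v - 3)^4] = 1/243.

1/243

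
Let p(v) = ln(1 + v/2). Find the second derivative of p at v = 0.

-1/4

Use the known series and substitute for the argument.
From the series, [v^2] p = -1/8; multiply by 2! = 2 to get -1/4.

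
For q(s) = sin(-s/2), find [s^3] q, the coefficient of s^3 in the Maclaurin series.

1/48

q(0) = 0
q′(0) = -1/2
q′′(0) = 0
q′′′(0) = 1/8
So c_3 = q′′′(0)/3! = 1/48.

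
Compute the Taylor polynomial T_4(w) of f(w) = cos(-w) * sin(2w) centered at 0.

Take the Cauchy product of the two expansions.
f(0) = 0
f′(0) = 2
f′′(0) = 0
f′′′(0) = -14
f^(4)(0) = 0

-7*w^3/3 + 2*w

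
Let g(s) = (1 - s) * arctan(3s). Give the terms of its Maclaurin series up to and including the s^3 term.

-9*s^3 - 3*s^2 + 3*s

Multiply each power in the prefactor through the base expansion.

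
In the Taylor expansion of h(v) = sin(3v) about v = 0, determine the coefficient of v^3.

-9/2

Differentiate repeatedly and evaluate at the center.
h(0) = 0
h′(0) = 3
h′′(0) = 0
h′′′(0) = -27
The Taylor polynomial is Σ h^(k)(0)/k! · v^k.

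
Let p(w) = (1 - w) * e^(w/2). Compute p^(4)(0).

-7/16

Shift and add copies of the series according to the polynomial's terms.
The coefficient of w^4 in the expansion is -7/384, so p^(4)(0) = 4! * (-7/384) = -7/16.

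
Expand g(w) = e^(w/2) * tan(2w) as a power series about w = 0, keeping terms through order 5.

Write out both Maclaurin series and multiply, keeping only the needed powers.
g(0) = 0
g′(0) = 2
g′′(0) = 2
g′′′(0) = 35/2
g^(4)(0) = 33
g^(5)(0) = 4421/8

4421*w^5/960 + 11*w^4/8 + 35*w^3/12 + w^2 + 2*w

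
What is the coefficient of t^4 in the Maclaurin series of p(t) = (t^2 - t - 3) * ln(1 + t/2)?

Multiply each power in the prefactor through the base expansion.
So c_4 = p^(4)(0)/4! = -23/192.

-23/192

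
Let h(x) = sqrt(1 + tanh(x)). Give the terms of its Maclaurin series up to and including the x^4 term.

Substitute the inner expansion into the outer series and collect powers.
[x^0] = 1;  [x^1] = 1/2;  [x^2] = -1/8;  [x^3] = -5/48;  [x^4] = 17/384.

17*x^4/384 - 5*x^3/48 - x^2/8 + x/2 + 1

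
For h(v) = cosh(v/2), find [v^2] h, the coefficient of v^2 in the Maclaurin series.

1/8

[v^0] = 1;  [v^1] = 0;  [v^2] = 1/8.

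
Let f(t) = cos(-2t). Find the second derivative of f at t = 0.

The coefficient of t^2 in the expansion is -2, so f′′(0) = 2! * (-2) = -4.

-4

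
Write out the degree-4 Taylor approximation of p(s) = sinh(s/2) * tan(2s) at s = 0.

11*s^4/8 + s^2

Multiply the two series term by term and collect like powers.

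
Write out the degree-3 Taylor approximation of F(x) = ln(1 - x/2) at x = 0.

F(0) = 0
F′(0) = -1/2
F′′(0) = -1/4
F′′′(0) = -1/4
Then c_k = F^(k)(0)/k! gives each Taylor coefficient.

-x^3/24 - x^2/8 - x/2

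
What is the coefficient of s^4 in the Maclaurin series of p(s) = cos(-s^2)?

p(0) = 1
p′(0) = 0
p′′(0) = 0
p′′′(0) = 0
p^(4)(0) = -12
Dividing each by k! gives the coefficients c_0, ..., c_4.

-1/2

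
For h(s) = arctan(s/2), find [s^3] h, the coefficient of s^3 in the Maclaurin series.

-1/24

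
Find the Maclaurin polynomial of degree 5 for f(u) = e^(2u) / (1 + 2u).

Write out both Maclaurin series and multiply, keeping only the needed powers.
f(0) = 1
f′(0) = 0
f′′(0) = 4
f′′′(0) = -16
f^(4)(0) = 144
f^(5)(0) = -1408
Dividing each by k! gives the coefficients c_0, ..., c_5.

-176*u^5/15 + 6*u^4 - 8*u^3/3 + 2*u^2 + 1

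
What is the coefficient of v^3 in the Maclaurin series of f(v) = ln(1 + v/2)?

1/24

c_3 = f′′′(0)/3! = 1/24.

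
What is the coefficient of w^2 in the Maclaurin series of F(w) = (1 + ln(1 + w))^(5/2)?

5/8

Substitute the inner expansion into the outer series and collect powers.
F(0) = 1
F′(0) = 5/2
F′′(0) = 5/4
Dividing each by k! gives the coefficients c_0, ..., c_2.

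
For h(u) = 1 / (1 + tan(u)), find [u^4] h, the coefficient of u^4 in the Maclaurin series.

5/3

Write 1/(1+u) = 1 - u + u^2 - u^3 + ... and substitute the series for u.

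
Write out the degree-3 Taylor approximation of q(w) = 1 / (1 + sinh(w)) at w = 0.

-7*w^3/6 + w^2 - w + 1

Use the geometric series for the reciprocal, then substitute.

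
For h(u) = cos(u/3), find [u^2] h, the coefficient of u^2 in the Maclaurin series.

-1/18

[u^0] = 1;  [u^1] = 0;  [u^2] = -1/18.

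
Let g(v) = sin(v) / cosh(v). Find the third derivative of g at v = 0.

-4

Write the quotient as an unknown series and match coefficients against numerator = denominator · series.
From the series, [v^3] g = -2/3; multiply by 3! = 6 to get -4.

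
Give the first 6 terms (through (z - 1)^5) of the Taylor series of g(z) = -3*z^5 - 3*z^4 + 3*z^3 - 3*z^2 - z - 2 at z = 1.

-3*(z - 1)^5 - 18*(z - 1)^4 - 39*(z - 1)^3 - 42*(z - 1)^2 - 25*(z - 1) - 9

Compute the successive derivatives at the expansion point and divide by k!.
g(1) = -9
g′(1) = -25
g′′(1) = -84
g′′′(1) = -234
g^(4)(1) = -432
g^(5)(1) = -360
Then c_k = g^(k)(1)/k! gives each Taylor coefficient.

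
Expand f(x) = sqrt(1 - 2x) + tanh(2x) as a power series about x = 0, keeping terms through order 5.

Combine the two series term by term.
[x^0] = 1;  [x^1] = 1;  [x^2] = -1/2;  [x^3] = -19/6;  [x^4] = -5/8;  [x^5] = 407/120.

407*x^5/120 - 5*x^4/8 - 19*x^3/6 - x^2/2 + x + 1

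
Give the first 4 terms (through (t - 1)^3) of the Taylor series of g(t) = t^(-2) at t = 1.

[(t - 1)^0] = 1;  [(t - 1)^1] = -2;  [(t - 1)^2] = 3;  [(t - 1)^3] = -4.

-4*(t - 1)^3 + 3*(t - 1)^2 - 2*(t - 1) + 1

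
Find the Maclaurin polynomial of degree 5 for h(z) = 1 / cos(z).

Write the quotient as an unknown series and match coefficients against numerator = denominator · series.
h(0) = 1
h′(0) = 0
h′′(0) = 1
h′′′(0) = 0
h^(4)(0) = 5
h^(5)(0) = 0
Dividing each by k! gives the coefficients c_0, ..., c_5.

5*z^4/24 + z^2/2 + 1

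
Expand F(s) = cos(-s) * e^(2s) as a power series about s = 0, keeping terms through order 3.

Expand each factor separately, then convolve coefficients.

s^3/3 + 3*s^2/2 + 2*s + 1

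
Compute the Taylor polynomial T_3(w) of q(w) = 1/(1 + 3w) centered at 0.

-27*w^3 + 9*w^2 - 3*w + 1

q(0) = 1
q′(0) = -3
q′′(0) = 18
q′′′(0) = -162
Dividing each by k! gives the coefficients c_0, ..., c_3.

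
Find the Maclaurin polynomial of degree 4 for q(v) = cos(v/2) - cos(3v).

-1295*v^4/384 + 35*v^2/8

Combine the two series term by term.
q(0) = 0
q′(0) = 0
q′′(0) = 35/4
q′′′(0) = 0
q^(4)(0) = -1295/16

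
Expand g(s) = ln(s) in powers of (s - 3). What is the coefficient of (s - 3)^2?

-1/18

g(3) = ln(3)
g′(3) = 1/3
g′′(3) = -1/9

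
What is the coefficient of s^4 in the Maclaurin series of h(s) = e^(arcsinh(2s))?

Compose series: expand the inner function first, then feed it into the outer expansion.
h(0) = 1
h′(0) = 2
h′′(0) = 4
h′′′(0) = 0
h^(4)(0) = -48
The Taylor polynomial is Σ h^(k)(0)/k! · s^k.

-2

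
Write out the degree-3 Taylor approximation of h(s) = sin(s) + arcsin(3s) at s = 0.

Combine the two series term by term.
h(0) = 0
h′(0) = 4
h′′(0) = 0
h′′′(0) = 26
Then c_k = h^(k)(0)/k! gives each Taylor coefficient.

13*s^3/3 + 4*s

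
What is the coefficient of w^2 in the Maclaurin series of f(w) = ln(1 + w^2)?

1

f(0) = 0
f′(0) = 0
f′′(0) = 2
So c_2 = f′′(0)/2! = 1.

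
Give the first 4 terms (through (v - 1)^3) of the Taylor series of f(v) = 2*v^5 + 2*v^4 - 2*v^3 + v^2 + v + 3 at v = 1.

f(1) = 7
f′(1) = 15
f′′(1) = 54
f′′′(1) = 156
Dividing each by k! gives the coefficients c_0, ..., c_3.

26*(v - 1)^3 + 27*(v - 1)^2 + 15*(v - 1) + 7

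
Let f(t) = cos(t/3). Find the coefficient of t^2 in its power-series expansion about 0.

Differentiate repeatedly and evaluate at the center.
f(0) = 1
f′(0) = 0
f′′(0) = -1/9

-1/18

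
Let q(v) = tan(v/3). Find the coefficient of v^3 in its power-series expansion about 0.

q(0) = 0
q′(0) = 1/3
q′′(0) = 0
q′′′(0) = 2/27
Dividing each by k! gives the coefficients c_0, ..., c_3.

1/81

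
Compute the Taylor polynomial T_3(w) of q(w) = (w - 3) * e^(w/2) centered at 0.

Distribute the polynomial across the series and collect like powers.
q(0) = -3
q′(0) = -1/2
q′′(0) = 1/4
q′′′(0) = 3/8

w^3/16 + w^2/8 - w/2 - 3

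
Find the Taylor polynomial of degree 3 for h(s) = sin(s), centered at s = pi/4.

h(pi/4) = sqrt(2)/2
h′(pi/4) = sqrt(2)/2
h′′(pi/4) = -sqrt(2)/2
h′′′(pi/4) = -sqrt(2)/2
Dividing each by k! gives the coefficients c_0, ..., c_3.

-sqrt(2)*(s - pi/4)^3/12 - sqrt(2)*(s - pi/4)^2/4 + sqrt(2)*(s - pi/4)/2 + sqrt(2)/2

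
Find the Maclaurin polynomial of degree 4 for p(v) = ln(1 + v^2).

-v^4/2 + v^2

Apply the Taylor formula c_k = f^(k)(a)/k!.
[v^0] = 0;  [v^1] = 0;  [v^2] = 1;  [v^3] = 0;  [v^4] = -1/2.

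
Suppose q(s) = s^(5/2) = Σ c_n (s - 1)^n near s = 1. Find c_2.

15/8

[(s - 1)^0] = 1;  [(s - 1)^1] = 5/2;  [(s - 1)^2] = 15/8.
So c_2 = q′′(1)/2! = 15/8.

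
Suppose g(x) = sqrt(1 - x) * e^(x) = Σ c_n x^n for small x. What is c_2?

-1/8

Take the Cauchy product of the two expansions.
g(0) = 1
g′(0) = 1/2
g′′(0) = -1/4
So c_2 = g′′(0)/2! = -1/8.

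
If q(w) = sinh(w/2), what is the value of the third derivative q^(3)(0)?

1/8

From the series, [w^3] q = 1/48; multiply by 3! = 6 to get 1/8.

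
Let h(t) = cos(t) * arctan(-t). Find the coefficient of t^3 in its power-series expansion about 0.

Expand each factor separately, then convolve coefficients.
h(0) = 0
h′(0) = -1
h′′(0) = 0
h′′′(0) = 5
So c_3 = h′′′(0)/3! = 5/6.

5/6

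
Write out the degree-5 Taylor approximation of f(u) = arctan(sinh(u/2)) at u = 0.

u^5/768 - u^3/48 + u/2

Compose series: expand the inner function first, then feed it into the outer expansion.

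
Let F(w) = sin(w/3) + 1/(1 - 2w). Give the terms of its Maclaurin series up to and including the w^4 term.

Expand each term separately and add.
[w^0] = 1;  [w^1] = 7/3;  [w^2] = 4;  [w^3] = 1295/162;  [w^4] = 16.

16*w^4 + 1295*w^3/162 + 4*w^2 + 7*w/3 + 1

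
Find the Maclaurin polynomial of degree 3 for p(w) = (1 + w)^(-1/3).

-14*w^3/81 + 2*w^2/9 - w/3 + 1

Use the known series and substitute for the argument.
p(0) = 1
p′(0) = -1/3
p′′(0) = 4/9
p′′′(0) = -28/27
The Taylor polynomial is Σ p^(k)(0)/k! · w^k.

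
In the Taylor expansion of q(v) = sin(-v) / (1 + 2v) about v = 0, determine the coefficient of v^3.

Write out both Maclaurin series and multiply, keeping only the needed powers.
So c_3 = q′′′(0)/3! = -23/6.

-23/6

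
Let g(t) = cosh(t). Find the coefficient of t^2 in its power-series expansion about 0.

c_2 = g′′(0)/2! = 1/2.

1/2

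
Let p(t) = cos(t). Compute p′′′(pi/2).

From the series, [(t - pi/2)^3] p = 1/6; multiply by 3! = 6 to get 1.

1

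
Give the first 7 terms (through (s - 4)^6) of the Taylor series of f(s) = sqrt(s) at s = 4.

Compute the successive derivatives at the expansion point and divide by k!.

-21*(s - 4)^6/2097152 + 7*(s - 4)^5/131072 - 5*(s - 4)^4/16384 + (s - 4)^3/512 - (s - 4)^2/64 + (s - 4)/4 + 2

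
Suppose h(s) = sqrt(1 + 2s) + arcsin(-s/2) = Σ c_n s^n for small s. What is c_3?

Expand each term separately and add.
h(0) = 1
h′(0) = 1/2
h′′(0) = -1
h′′′(0) = 23/8

23/48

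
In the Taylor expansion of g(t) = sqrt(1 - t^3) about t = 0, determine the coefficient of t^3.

-1/2

g(0) = 1
g′(0) = 0
g′′(0) = 0
g′′′(0) = -3
So c_3 = g′′′(0)/3! = -1/2.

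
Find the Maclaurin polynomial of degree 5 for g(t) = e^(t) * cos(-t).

-t^5/30 - t^4/6 - t^3/3 + t + 1

Take the Cauchy product of the two expansions.
g(0) = 1
g′(0) = 1
g′′(0) = 0
g′′′(0) = -2
g^(4)(0) = -4
g^(5)(0) = -4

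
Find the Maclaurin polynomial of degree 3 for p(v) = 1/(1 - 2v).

p(0) = 1
p′(0) = 2
p′′(0) = 8
p′′′(0) = 48
Dividing each by k! gives the coefficients c_0, ..., c_3.

8*v^3 + 4*v^2 + 2*v + 1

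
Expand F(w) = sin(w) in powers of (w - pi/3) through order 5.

(w - pi/3)^5/240 + sqrt(3)*(w - pi/3)^4/48 - (w - pi/3)^3/12 - sqrt(3)*(w - pi/3)^2/4 + (w - pi/3)/2 + sqrt(3)/2

Apply the Taylor formula c_k = f^(k)(a)/k!.
F(pi/3) = sqrt(3)/2
F′(pi/3) = 1/2
F′′(pi/3) = -sqrt(3)/2
F′′′(pi/3) = -1/2
F^(4)(pi/3) = sqrt(3)/2
F^(5)(pi/3) = 1/2
Then c_k = F^(k)(pi/3)/k! gives each Taylor coefficient.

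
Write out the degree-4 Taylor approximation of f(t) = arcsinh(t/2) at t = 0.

f(0) = 0
f′(0) = 1/2
f′′(0) = 0
f′′′(0) = -1/8
f^(4)(0) = 0
The Taylor polynomial is Σ f^(k)(0)/k! · t^k.

-t^3/48 + t/2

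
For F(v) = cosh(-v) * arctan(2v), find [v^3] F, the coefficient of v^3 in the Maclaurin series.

-5/3

Take the Cauchy product of the two expansions.
F(0) = 0
F′(0) = 2
F′′(0) = 0
F′′′(0) = -10
So c_3 = F′′′(0)/3! = -5/3.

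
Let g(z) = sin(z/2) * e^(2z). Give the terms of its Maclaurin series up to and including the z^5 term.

1121*z^5/3840 + 5*z^4/8 + 47*z^3/48 + z^2 + z/2

Expand each factor separately, then convolve coefficients.
g(0) = 0
g′(0) = 1/2
g′′(0) = 2
g′′′(0) = 47/8
g^(4)(0) = 15
g^(5)(0) = 1121/32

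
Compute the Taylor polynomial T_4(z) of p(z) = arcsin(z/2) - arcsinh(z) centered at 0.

Expand each term separately and add.
p(0) = 0
p′(0) = -1/2
p′′(0) = 0
p′′′(0) = 9/8
p^(4)(0) = 0

3*z^3/16 - z/2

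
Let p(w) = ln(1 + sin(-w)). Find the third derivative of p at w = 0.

-1

Plug the Maclaurin series of the inner function into that of the outer and collect terms.
From the series, [w^3] p = -1/6; multiply by 3! = 6 to get -1.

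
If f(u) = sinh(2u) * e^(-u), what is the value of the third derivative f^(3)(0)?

Write out both Maclaurin series and multiply, keeping only the needed powers.
From the series, [u^3] f = 7/3; multiply by 3! = 6 to get 14.

14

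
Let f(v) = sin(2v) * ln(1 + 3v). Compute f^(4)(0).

Write out both Maclaurin series and multiply, keeping only the needed powers.
From the series, [v^4] f = 14; multiply by 4! = 24 to get 336.

336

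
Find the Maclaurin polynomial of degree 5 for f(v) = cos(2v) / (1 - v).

-v^5/3 - v^4/3 - v^3 - v^2 + v + 1

Take the Cauchy product of the two expansions.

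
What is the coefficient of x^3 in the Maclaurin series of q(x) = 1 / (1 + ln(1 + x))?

-7/3

Use the geometric series for the reciprocal, then substitute.
q(0) = 1
q′(0) = -1
q′′(0) = 3
q′′′(0) = -14
Then c_k = q^(k)(0)/k! gives each Taylor coefficient.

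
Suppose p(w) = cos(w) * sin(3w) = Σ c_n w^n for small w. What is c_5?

22/5

Expand each factor separately, then convolve coefficients.
p(0) = 0
p′(0) = 3
p′′(0) = 0
p′′′(0) = -36
p^(4)(0) = 0
p^(5)(0) = 528
So c_5 = p^(5)(0)/5! = 22/5.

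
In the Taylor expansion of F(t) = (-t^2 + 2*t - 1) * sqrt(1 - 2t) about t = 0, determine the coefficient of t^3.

Distribute the polynomial across the series and collect like powers.
F(0) = -1
F′(0) = 3
F′′(0) = -5
F′′′(0) = 3
Dividing each by k! gives the coefficients c_0, ..., c_3.

1/2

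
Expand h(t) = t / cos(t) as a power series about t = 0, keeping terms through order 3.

Divide the numerator series by the denominator series (power-series long division).

t^3/2 + t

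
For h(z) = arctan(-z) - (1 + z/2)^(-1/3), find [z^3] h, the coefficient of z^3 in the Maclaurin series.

115/324

Combine the two series term by term.
h(0) = -1
h′(0) = -5/6
h′′(0) = -1/9
h′′′(0) = 115/54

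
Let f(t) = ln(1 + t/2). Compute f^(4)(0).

-3/8

The coefficient of t^4 in the expansion is -1/64, so f^(4)(0) = 4! * (-1/64) = -3/8.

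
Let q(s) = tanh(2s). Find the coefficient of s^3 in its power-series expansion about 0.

q(0) = 0
q′(0) = 2
q′′(0) = 0
q′′′(0) = -16
So c_3 = q′′′(0)/3! = -8/3.

-8/3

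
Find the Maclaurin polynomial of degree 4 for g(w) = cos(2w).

g(0) = 1
g′(0) = 0
g′′(0) = -4
g′′′(0) = 0
g^(4)(0) = 16
The Taylor polynomial is Σ g^(k)(0)/k! · w^k.

2*w^4/3 - 2*w^2 + 1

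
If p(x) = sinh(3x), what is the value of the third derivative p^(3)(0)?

27

The coefficient of x^3 in the expansion is 9/2, so p′′′(0) = 3! * (9/2) = 27.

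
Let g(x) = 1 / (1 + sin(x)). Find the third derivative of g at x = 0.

-5

Use the geometric series for the reciprocal, then substitute.
The coefficient of x^3 in the expansion is -5/6, so g′′′(0) = 3! * (-5/6) = -5.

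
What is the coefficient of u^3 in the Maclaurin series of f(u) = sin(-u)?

1/6

f(0) = 0
f′(0) = -1
f′′(0) = 0
f′′′(0) = 1
So c_3 = f′′′(0)/3! = 1/6.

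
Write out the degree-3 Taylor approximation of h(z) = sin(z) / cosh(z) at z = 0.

-2*z^3/3 + z

Invert the denominator's series and multiply.
h(0) = 0
h′(0) = 1
h′′(0) = 0
h′′′(0) = -4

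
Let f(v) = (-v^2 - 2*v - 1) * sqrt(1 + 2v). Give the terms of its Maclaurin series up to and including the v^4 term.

Multiply each power in the prefactor through the base expansion.
f(0) = -1
f′(0) = -3
f′′(0) = -5
f′′′(0) = -3
f^(4)(0) = 3
Dividing each by k! gives the coefficients c_0, ..., c_4.

v^4/8 - v^3/2 - 5*v^2/2 - 3*v - 1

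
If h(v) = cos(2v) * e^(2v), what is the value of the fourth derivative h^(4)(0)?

Write out both Maclaurin series and multiply, keeping only the needed powers.
The coefficient of v^4 in the expansion is -8/3, so h^(4)(0) = 4! * (-8/3) = -64.

-64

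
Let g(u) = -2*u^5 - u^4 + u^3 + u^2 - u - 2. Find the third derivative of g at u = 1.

Differentiate repeatedly and evaluate at the center.
The coefficient of (u - 1)^3 in the expansion is -23, so g′′′(1) = 3! * (-23) = -138.

-138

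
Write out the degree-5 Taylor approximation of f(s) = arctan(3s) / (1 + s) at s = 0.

213*s^5/5 + 6*s^4 - 6*s^3 - 3*s^2 + 3*s

Take the Cauchy product of the two expansions.
f(0) = 0
f′(0) = 3
f′′(0) = -6
f′′′(0) = -36
f^(4)(0) = 144
f^(5)(0) = 5112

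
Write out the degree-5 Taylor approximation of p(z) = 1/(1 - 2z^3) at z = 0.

2*z^3 + 1

p(0) = 1
p′(0) = 0
p′′(0) = 0
p′′′(0) = 12
p^(4)(0) = 0
p^(5)(0) = 0
Dividing each by k! gives the coefficients c_0, ..., c_5.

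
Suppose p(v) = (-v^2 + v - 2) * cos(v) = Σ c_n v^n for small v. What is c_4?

5/12

Distribute the polynomial across the series and collect like powers.
p(0) = -2
p′(0) = 1
p′′(0) = 0
p′′′(0) = -3
p^(4)(0) = 10
Then c_k = p^(k)(0)/k! gives each Taylor coefficient.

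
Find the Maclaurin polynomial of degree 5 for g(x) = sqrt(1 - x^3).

Compute the successive derivatives at the expansion point and divide by k!.
g(0) = 1
g′(0) = 0
g′′(0) = 0
g′′′(0) = -3
g^(4)(0) = 0
g^(5)(0) = 0
Dividing each by k! gives the coefficients c_0, ..., c_5.

1 - x^3/2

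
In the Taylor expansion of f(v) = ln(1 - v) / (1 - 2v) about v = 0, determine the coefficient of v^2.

-5/2

Expand each factor separately, then convolve coefficients.
f(0) = 0
f′(0) = -1
f′′(0) = -5
So c_2 = f′′(0)/2! = -5/2.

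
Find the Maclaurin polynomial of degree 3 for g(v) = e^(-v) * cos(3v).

Take the Cauchy product of the two expansions.
[v^0] = 1;  [v^1] = -1;  [v^2] = -4;  [v^3] = 13/3.

13*v^3/3 - 4*v^2 - v + 1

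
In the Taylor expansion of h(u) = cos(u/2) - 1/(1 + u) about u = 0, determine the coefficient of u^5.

Combine the two series term by term.
h(0) = 0
h′(0) = 1
h′′(0) = -9/4
h′′′(0) = 6
h^(4)(0) = -383/16
h^(5)(0) = 120
Then c_k = h^(k)(0)/k! gives each Taylor coefficient.

1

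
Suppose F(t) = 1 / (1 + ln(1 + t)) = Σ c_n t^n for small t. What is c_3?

-7/3

Write 1/(1+u) = 1 - u + u^2 - u^3 + ... and substitute the series for u.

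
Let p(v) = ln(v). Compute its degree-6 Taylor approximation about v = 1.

-(v - 1)^6/6 + (v - 1)^5/5 - (v - 1)^4/4 + (v - 1)^3/3 - (v - 1)^2/2 + (v - 1)

Use the known series and substitute for the argument.
p(1) = 0
p′(1) = 1
p′′(1) = -1
p′′′(1) = 2
p^(4)(1) = -6
p^(5)(1) = 24
p^(6)(1) = -120
Dividing each by k! gives the coefficients c_0, ..., c_6.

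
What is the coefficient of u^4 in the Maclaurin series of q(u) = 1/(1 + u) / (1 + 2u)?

31

Take the Cauchy product of the two expansions.
q(0) = 1
q′(0) = -3
q′′(0) = 14
q′′′(0) = -90
q^(4)(0) = 744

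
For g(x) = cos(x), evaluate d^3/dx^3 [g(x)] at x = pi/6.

The coefficient of (x - pi/6)^3 in the expansion is 1/12, so g′′′(pi/6) = 3! * (1/12) = 1/2.

1/2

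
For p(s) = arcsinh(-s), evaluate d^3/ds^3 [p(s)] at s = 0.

The coefficient of s^3 in the expansion is 1/6, so p′′′(0) = 3! * (1/6) = 1.

1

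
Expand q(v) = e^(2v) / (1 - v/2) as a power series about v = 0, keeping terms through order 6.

437*v^6/576 + 643*v^5/480 + 103*v^4/48 + 71*v^3/24 + 13*v^2/4 + 5*v/2 + 1

Multiply the two series term by term and collect like powers.
q(0) = 1
q′(0) = 5/2
q′′(0) = 13/2
q′′′(0) = 71/4
q^(4)(0) = 103/2
q^(5)(0) = 643/4
q^(6)(0) = 2185/4
Dividing each by k! gives the coefficients c_0, ..., c_6.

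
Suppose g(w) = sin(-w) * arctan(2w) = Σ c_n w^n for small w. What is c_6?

Multiply the two series term by term and collect like powers.
g(0) = 0
g′(0) = 0
g′′(0) = -4
g′′′(0) = 0
g^(4)(0) = 72
g^(5)(0) = 0
g^(6)(0) = -4940
So c_6 = g^(6)(0)/6! = -247/36.

-247/36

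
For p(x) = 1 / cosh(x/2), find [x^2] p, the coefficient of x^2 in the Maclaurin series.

-1/8

Divide the numerator series by the denominator series (power-series long division).
p(0) = 1
p′(0) = 0
p′′(0) = -1/4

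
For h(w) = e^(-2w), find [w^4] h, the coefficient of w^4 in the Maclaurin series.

[w^0] = 1;  [w^1] = -2;  [w^2] = 2;  [w^3] = -4/3;  [w^4] = 2/3.

2/3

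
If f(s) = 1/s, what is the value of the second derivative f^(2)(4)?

The coefficient of (s - 4)^2 in the expansion is 1/64, so f′′(4) = 2! * (1/64) = 1/32.

1/32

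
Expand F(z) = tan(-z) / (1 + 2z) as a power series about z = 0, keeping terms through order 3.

Write out both Maclaurin series and multiply, keeping only the needed powers.

-13*z^3/3 + 2*z^2 - z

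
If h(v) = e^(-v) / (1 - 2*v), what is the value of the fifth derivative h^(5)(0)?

2329

Use 1/(1 - r) = Σ r^k on the denominator, then take the Cauchy product.
The coefficient of v^5 in the expansion is 2329/120, so h^(5)(0) = 5! * (2329/120) = 2329.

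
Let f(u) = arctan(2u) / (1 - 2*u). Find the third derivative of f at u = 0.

32

Expand 1/(denominator) as a geometric series and multiply by the numerator's series.
The coefficient of u^3 in the expansion is 16/3, so f′′′(0) = 3! * (16/3) = 32.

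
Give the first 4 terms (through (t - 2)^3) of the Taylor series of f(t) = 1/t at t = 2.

Compute the successive derivatives at the expansion point and divide by k!.
f(2) = 1/2
f′(2) = -1/4
f′′(2) = 1/4
f′′′(2) = -3/8

-(t - 2)^3/16 + (t - 2)^2/8 - (t - 2)/4 + 1/2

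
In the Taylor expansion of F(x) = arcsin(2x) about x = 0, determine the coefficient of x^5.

[x^0] = 0;  [x^1] = 2;  [x^2] = 0;  [x^3] = 4/3;  [x^4] = 0;  [x^5] = 12/5.

12/5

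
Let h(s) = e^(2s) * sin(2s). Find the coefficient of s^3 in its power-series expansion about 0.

8/3

Multiply the two series term by term and collect like powers.
h(0) = 0
h′(0) = 2
h′′(0) = 8
h′′′(0) = 16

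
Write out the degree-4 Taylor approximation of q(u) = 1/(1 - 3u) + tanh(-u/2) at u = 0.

Add the two expansions coefficient-wise.
q(0) = 1
q′(0) = 5/2
q′′(0) = 18
q′′′(0) = 649/4
q^(4)(0) = 1944
Dividing each by k! gives the coefficients c_0, ..., c_4.

81*u^4 + 649*u^3/24 + 9*u^2 + 5*u/2 + 1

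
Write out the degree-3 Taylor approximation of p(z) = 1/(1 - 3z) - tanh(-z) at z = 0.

80*z^3/3 + 9*z^2 + 4*z + 1

Add the two expansions coefficient-wise.
p(0) = 1
p′(0) = 4
p′′(0) = 18
p′′′(0) = 160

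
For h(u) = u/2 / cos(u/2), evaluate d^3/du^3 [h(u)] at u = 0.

3/8

Write the quotient as an unknown series and match coefficients against numerator = denominator · series.
The coefficient of u^3 in the expansion is 1/16, so h′′′(0) = 3! * (1/16) = 3/8.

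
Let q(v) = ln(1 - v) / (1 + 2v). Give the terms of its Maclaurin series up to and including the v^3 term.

-10*v^3/3 + 3*v^2/2 - v

Write out both Maclaurin series and multiply, keeping only the needed powers.
[v^0] = 0;  [v^1] = -1;  [v^2] = 3/2;  [v^3] = -10/3.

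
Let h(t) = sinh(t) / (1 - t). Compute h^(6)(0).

846

Write out both Maclaurin series and multiply, keeping only the needed powers.
From the series, [t^6] h = 47/40; multiply by 6! = 720 to get 846.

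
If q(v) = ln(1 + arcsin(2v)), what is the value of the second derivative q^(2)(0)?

-4

Plug the Maclaurin series of the inner function into that of the outer and collect terms.
From the series, [v^2] q = -2; multiply by 2! = 2 to get -4.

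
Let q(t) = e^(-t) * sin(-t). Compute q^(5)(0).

Expand each factor separately, then convolve coefficients.
The coefficient of t^5 in the expansion is 1/30, so q^(5)(0) = 5! * (1/30) = 4.

4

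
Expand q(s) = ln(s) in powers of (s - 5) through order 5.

(s - 5)^5/15625 - (s - 5)^4/2500 + (s - 5)^3/375 - (s - 5)^2/50 + (s - 5)/5 + ln(5)

Compute the successive derivatives at the expansion point and divide by k!.
q(5) = ln(5)
q′(5) = 1/5
q′′(5) = -1/25
q′′′(5) = 2/125
q^(4)(5) = -6/625
q^(5)(5) = 24/3125
The Taylor polynomial is Σ q^(k)(5)/k! · (s - 5)^k.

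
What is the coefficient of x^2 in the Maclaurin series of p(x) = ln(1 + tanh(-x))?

Substitute the inner expansion into the outer series and collect powers.
p(0) = 0
p′(0) = -1
p′′(0) = -1

-1/2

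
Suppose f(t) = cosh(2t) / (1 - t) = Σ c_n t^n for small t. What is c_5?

11/3

Write out both Maclaurin series and multiply, keeping only the needed powers.
f(0) = 1
f′(0) = 1
f′′(0) = 6
f′′′(0) = 18
f^(4)(0) = 88
f^(5)(0) = 440
So c_5 = f^(5)(0)/5! = 11/3.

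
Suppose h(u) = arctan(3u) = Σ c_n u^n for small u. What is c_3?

-9

Differentiate repeatedly and evaluate at the center.
h(0) = 0
h′(0) = 3
h′′(0) = 0
h′′′(0) = -54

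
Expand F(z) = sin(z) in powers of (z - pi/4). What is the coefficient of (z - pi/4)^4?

sqrt(2)/48

[(z - pi/4)^0] = sqrt(2)/2;  [(z - pi/4)^1] = sqrt(2)/2;  [(z - pi/4)^2] = -sqrt(2)/4;  [(z - pi/4)^3] = -sqrt(2)/12;  [(z - pi/4)^4] = sqrt(2)/48.
So c_4 = F^(4)(pi/4)/4! = sqrt(2)/48.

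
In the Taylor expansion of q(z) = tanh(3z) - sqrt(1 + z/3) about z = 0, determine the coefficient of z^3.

-3889/432

Expand each term separately and add.
So c_3 = q′′′(0)/3! = -3889/432.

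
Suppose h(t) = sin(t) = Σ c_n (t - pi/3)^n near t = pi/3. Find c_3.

-1/12

Differentiate repeatedly and evaluate at the center.
h(pi/3) = sqrt(3)/2
h′(pi/3) = 1/2
h′′(pi/3) = -sqrt(3)/2
h′′′(pi/3) = -1/2
So c_3 = h′′′(pi/3)/3! = -1/12.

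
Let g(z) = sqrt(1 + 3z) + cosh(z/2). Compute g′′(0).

Expand each term separately and add.
The coefficient of z^2 in the expansion is -1, so g′′(0) = 2! * (-1) = -2.

-2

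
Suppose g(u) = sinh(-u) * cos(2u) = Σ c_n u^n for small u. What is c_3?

11/6

Write out both Maclaurin series and multiply, keeping only the needed powers.
g(0) = 0
g′(0) = -1
g′′(0) = 0
g′′′(0) = 11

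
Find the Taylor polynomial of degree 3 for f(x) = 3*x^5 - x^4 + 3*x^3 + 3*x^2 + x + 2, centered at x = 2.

115*(x - 2)^3 + 237*(x - 2)^2 + 257*(x - 2) + 120

f(2) = 120
f′(2) = 257
f′′(2) = 474
f′′′(2) = 690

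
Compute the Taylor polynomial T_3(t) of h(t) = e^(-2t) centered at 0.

-4*t^3/3 + 2*t^2 - 2*t + 1

Use the known series and substitute for the argument.
h(0) = 1
h′(0) = -2
h′′(0) = 4
h′′′(0) = -8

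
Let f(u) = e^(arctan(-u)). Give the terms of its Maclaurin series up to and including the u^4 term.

-7*u^4/24 + u^3/6 + u^2/2 - u + 1

Plug the Maclaurin series of the inner function into that of the outer and collect terms.
f(0) = 1
f′(0) = -1
f′′(0) = 1
f′′′(0) = 1
f^(4)(0) = -7
The Taylor polynomial is Σ f^(k)(0)/k! · u^k.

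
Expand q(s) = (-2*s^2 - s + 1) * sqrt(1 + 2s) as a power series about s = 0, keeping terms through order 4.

Multiply each power in the prefactor through the base expansion.

-s^4/8 - s^3 - 7*s^2/2 + 1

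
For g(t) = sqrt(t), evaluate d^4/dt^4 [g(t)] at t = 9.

-5/11664

The coefficient of (t - 9)^4 in the expansion is -5/279936, so g^(4)(9) = 4! * (-5/279936) = -5/11664.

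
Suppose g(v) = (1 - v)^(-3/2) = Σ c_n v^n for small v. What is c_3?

35/16

Differentiate repeatedly and evaluate at the center.
[v^0] = 1;  [v^1] = 3/2;  [v^2] = 15/8;  [v^3] = 35/16.
So c_3 = g′′′(0)/3! = 35/16.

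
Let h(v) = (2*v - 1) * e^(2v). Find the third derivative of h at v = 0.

Multiply each power in the prefactor through the base expansion.
The coefficient of v^3 in the expansion is 8/3, so h′′′(0) = 3! * (8/3) = 16.

16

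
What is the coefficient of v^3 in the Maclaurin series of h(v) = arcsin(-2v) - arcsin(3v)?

Combine the two series term by term.
h(0) = 0
h′(0) = -5
h′′(0) = 0
h′′′(0) = -35

-35/6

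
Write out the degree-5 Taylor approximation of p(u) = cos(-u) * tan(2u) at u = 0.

Write out both Maclaurin series and multiply, keeping only the needed powers.

181*u^5/60 + 5*u^3/3 + 2*u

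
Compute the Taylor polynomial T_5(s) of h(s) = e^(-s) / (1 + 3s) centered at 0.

-5087*s^5/15 + 2713*s^4/24 - 113*s^3/3 + 25*s^2/2 - 4*s + 1

Multiply the two series term by term and collect like powers.
[s^0] = 1;  [s^1] = -4;  [s^2] = 25/2;  [s^3] = -113/3;  [s^4] = 2713/24;  [s^5] = -5087/15.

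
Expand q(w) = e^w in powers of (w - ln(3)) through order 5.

Use the known series and substitute for the argument.
q(ln(3)) = 3
q′(ln(3)) = 3
q′′(ln(3)) = 3
q′′′(ln(3)) = 3
q^(4)(ln(3)) = 3
q^(5)(ln(3)) = 3
The Taylor polynomial is Σ q^(k)(ln(3))/k! · (w - ln(3))^k.

(w - ln(3))^5/40 + (w - ln(3))^4/8 + (w - ln(3))^3/2 + 3*(w - ln(3))^2/2 + 3*(w - ln(3)) + 3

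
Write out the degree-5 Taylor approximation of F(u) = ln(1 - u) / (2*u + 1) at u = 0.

-391*u^5/30 + 77*u^4/12 - 10*u^3/3 + 3*u^2/2 - u

Use 1/(1 - r) = Σ r^k on the denominator, then take the Cauchy product.
F(0) = 0
F′(0) = -1
F′′(0) = 3
F′′′(0) = -20
F^(4)(0) = 154
F^(5)(0) = -1564
Then c_k = F^(k)(0)/k! gives each Taylor coefficient.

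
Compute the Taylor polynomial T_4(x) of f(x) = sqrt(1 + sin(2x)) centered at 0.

Let u equal the inner series; expand the outer function in u and truncate.
f(0) = 1
f′(0) = 1
f′′(0) = -1
f′′′(0) = -1
f^(4)(0) = 1

x^4/24 - x^3/6 - x^2/2 + x + 1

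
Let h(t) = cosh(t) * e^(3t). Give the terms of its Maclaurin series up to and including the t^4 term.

Multiply the two series term by term and collect like powers.
[t^0] = 1;  [t^1] = 3;  [t^2] = 5;  [t^3] = 6;  [t^4] = 17/3.

17*t^4/3 + 6*t^3 + 5*t^2 + 3*t + 1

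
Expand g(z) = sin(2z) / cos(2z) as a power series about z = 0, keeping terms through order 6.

Write the quotient as an unknown series and match coefficients against numerator = denominator · series.
[z^0] = 0;  [z^1] = 2;  [z^2] = 0;  [z^3] = 8/3;  [z^4] = 0;  [z^5] = 64/15;  [z^6] = 0.

64*z^5/15 + 8*z^3/3 + 2*z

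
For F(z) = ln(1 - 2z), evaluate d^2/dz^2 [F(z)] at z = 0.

-4

Apply the Taylor formula c_k = f^(k)(a)/k!.
The coefficient of z^2 in the expansion is -2, so F′′(0) = 2! * (-2) = -4.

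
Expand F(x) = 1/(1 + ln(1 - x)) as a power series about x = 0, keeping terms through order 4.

Substitute the inner expansion into the outer series and collect powers.
[x^0] = 1;  [x^1] = 1;  [x^2] = 3/2;  [x^3] = 7/3;  [x^4] = 11/3.

11*x^4/3 + 7*x^3/3 + 3*x^2/2 + x + 1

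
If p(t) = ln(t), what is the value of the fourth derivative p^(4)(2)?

Differentiate repeatedly and evaluate at the center.
The coefficient of (t - 2)^4 in the expansion is -1/64, so p^(4)(2) = 4! * (-1/64) = -3/8.

-3/8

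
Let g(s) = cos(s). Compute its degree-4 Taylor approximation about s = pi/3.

(s - pi/3)^4/48 + sqrt(3)*(s - pi/3)^3/12 - (s - pi/3)^2/4 - sqrt(3)*(s - pi/3)/2 + 1/2

g(pi/3) = 1/2
g′(pi/3) = -sqrt(3)/2
g′′(pi/3) = -1/2
g′′′(pi/3) = sqrt(3)/2
g^(4)(pi/3) = 1/2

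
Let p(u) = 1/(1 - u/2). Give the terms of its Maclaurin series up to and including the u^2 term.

u^2/4 + u/2 + 1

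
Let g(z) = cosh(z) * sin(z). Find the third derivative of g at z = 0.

2

Take the Cauchy product of the two expansions.
The coefficient of z^3 in the expansion is 1/3, so g′′′(0) = 3! * (1/3) = 2.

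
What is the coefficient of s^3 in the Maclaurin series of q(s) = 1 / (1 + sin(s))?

Write 1/(1+u) = 1 - u + u^2 - u^3 + ... and substitute the series for u.
q(0) = 1
q′(0) = -1
q′′(0) = 2
q′′′(0) = -5

-5/6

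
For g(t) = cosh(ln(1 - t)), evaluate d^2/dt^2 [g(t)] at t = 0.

Compose series: expand the inner function first, then feed it into the outer expansion.
The coefficient of t^2 in the expansion is 1/2, so g′′(0) = 2! * (1/2) = 1.

1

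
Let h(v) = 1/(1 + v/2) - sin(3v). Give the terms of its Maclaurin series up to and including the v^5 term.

Combine the two series term by term.
h(0) = 1
h′(0) = -7/2
h′′(0) = 1/2
h′′′(0) = 105/4
h^(4)(0) = 3/2
h^(5)(0) = -987/4
Dividing each by k! gives the coefficients c_0, ..., c_5.

-329*v^5/160 + v^4/16 + 35*v^3/8 + v^2/4 - 7*v/2 + 1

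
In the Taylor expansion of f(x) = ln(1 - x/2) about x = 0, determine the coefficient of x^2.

-1/8

f(0) = 0
f′(0) = -1/2
f′′(0) = -1/4
So c_2 = f′′(0)/2! = -1/8.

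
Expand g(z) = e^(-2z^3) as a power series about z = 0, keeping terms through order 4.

Compute the successive derivatives at the expansion point and divide by k!.

1 - 2*z^3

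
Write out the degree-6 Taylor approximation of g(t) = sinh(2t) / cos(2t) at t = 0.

48*t^5/5 + 16*t^3/3 + 2*t

Invert the denominator's series and multiply.
g(0) = 0
g′(0) = 2
g′′(0) = 0
g′′′(0) = 32
g^(4)(0) = 0
g^(5)(0) = 1152
g^(6)(0) = 0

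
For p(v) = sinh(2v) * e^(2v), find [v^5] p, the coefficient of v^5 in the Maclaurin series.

Multiply the two series term by term and collect like powers.
p(0) = 0
p′(0) = 2
p′′(0) = 8
p′′′(0) = 32
p^(4)(0) = 128
p^(5)(0) = 512
So c_5 = p^(5)(0)/5! = 64/15.

64/15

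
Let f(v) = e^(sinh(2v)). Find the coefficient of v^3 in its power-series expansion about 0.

Plug the Maclaurin series of the inner function into that of the outer and collect terms.
f(0) = 1
f′(0) = 2
f′′(0) = 4
f′′′(0) = 16
So c_3 = f′′′(0)/3! = 8/3.

8/3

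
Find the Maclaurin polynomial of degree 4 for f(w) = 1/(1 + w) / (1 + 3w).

Write out both Maclaurin series and multiply, keeping only the needed powers.
[w^0] = 1;  [w^1] = -4;  [w^2] = 13;  [w^3] = -40;  [w^4] = 121.

121*w^4 - 40*w^3 + 13*w^2 - 4*w + 1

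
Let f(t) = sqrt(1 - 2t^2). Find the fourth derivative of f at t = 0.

From the series, [t^4] f = -1/2; multiply by 4! = 24 to get -12.

-12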